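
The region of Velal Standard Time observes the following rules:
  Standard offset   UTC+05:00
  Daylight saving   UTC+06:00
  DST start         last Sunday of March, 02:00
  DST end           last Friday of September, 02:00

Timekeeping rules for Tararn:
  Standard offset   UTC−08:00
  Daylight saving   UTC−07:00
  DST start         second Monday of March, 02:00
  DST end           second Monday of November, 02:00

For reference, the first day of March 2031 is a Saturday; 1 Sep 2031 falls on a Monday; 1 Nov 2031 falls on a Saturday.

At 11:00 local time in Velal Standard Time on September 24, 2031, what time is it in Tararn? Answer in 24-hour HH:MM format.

22:00

1 March 2031 is a Saturday, so Sundays fall on 2, 9, 16, 23, 30; the last is March 30.
1 September 2031 is a Monday, so Fridays fall on 5, 12, 19, 26; the last is September 26.
September 24, 2031 falls between 30 March and 26 September, so daylight saving is in effect and Velal Standard Time is at UTC+06:00.
11:00 Velal Standard Time − 6h = 05:00 UTC.
1 March 2031 is a Saturday, so the first Monday is March 3 and the second is March 10.
1 November 2031 is a Saturday, so the first Monday is November 3 and the second is November 10.
At the standard offset (UTC−08:00), 05:00 UTC − 8h = 21:00 Tararn standard time (rolling into the previous day, 23 September 2031).
Daylight saving runs 10 March – 10 November; the standard-time date in Tararn, September 23, 2031, is inside that window, so Tararn is at UTC−07:00.
05:00 UTC − 7h = 22:00 Tararn (rolling into the previous day, 23 September 2031).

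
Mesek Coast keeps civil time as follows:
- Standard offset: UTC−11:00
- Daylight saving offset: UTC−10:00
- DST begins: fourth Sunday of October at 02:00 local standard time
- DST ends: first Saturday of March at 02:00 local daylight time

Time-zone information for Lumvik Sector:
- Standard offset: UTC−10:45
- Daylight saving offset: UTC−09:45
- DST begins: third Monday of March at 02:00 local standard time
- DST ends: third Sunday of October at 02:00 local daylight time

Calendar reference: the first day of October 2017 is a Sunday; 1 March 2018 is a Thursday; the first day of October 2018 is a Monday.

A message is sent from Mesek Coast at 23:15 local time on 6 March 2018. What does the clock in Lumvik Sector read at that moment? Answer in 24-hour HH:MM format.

23:30

1 October 2017 is a Sunday, so the first Sunday is October 1 and the fourth is October 22.
1 March 2018 is a Thursday, so the first Saturday is March 3.
6 March 2018 is outside the daylight-saving period (22 October 2017 – 3 March 2018), so Mesek Coast is on standard time, UTC−11:00.
23:15 Mesek Coast + 11h = 10:15 UTC (rolling into the next day, 7 March 2018).
1 March 2018 is a Thursday, so the first Monday is March 5 and the third is March 19.
1 October 2018 is a Monday, so the first Sunday is October 7 and the third is October 21.
At the standard offset (UTC−10:45), 10:15 UTC − 10h45m = 23:30 Lumvik Sector standard time (rolling into the previous day, 6 March 2018).
Daylight saving runs 19 March – 21 October; the standard-time date in Lumvik Sector, 6 March 2018, is outside that window, so Lumvik Sector is on standard time at UTC−10:45.
10:15 UTC − 10h45m = 23:30 Lumvik Sector (rolling into the previous day, 6 March 2018).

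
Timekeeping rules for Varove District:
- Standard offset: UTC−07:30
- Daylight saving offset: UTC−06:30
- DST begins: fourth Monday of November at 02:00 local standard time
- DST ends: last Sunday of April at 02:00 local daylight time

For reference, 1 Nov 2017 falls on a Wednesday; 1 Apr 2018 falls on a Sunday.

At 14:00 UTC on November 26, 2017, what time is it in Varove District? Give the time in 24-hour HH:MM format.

06:30

1 November 2017 is a Wednesday, so the first Monday is November 6 and the fourth is November 27.
1 April 2018 is a Sunday, so Sundays fall on 1, 8, 15, 22, 29; the last is April 29.
At the standard offset (UTC−07:30), 14:00 UTC − 7h30m = 06:30 Varove District standard time.
Daylight saving runs 27 November 2017 – 29 April 2018; the standard-time date in Varove District, November 26, 2017, is outside that window, so Varove District is on standard time at UTC−07:30.
14:00 UTC − 7h30m = 06:30 local.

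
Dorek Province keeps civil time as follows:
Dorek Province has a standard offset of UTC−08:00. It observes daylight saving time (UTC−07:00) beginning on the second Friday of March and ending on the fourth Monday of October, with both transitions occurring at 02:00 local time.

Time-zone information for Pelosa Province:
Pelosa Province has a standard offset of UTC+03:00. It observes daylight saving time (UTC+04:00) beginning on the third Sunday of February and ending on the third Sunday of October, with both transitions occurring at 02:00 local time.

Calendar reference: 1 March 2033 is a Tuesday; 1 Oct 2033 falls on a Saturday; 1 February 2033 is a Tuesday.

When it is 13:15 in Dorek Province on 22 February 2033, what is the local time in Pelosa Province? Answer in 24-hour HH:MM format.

1 March 2033 is a Tuesday, so the first Friday is March 4 and the second is March 11.
1 October 2033 is a Saturday, so the first Monday is October 3 and the fourth is October 24.
22 February 2033 is outside the daylight-saving period (11 March – 24 October), so Dorek Province is on standard time, UTC−08:00.
13:15 Dorek Province + 8h = 21:15 UTC.
1 February 2033 is a Tuesday, so the first Sunday is February 6 and the third is February 20.
1 October 2033 is a Saturday, so the first Sunday is October 2 and the third is October 16.
At the standard offset (UTC+03:00), 21:15 UTC + 3h = 00:15 Pelosa Province standard time (rolling into the next day, 23 February 2033).
The standard-time date in Pelosa Province, 23 February 2033, lies within the daylight-saving period (20 February – 16 October), so Pelosa Province is on daylight time, UTC+04:00.
21:15 UTC + 4h = 01:15 Pelosa Province (rolling into the next day, 23 February 2033).

01:15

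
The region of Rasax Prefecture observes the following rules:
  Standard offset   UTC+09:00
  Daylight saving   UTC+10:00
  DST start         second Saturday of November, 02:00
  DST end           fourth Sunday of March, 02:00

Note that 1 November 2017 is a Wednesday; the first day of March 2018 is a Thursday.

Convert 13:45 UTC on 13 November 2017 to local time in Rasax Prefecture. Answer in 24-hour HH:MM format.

23:45

1 November 2017 is a Wednesday, so the first Saturday is November 4 and the second is November 11.
1 March 2018 is a Thursday, so the first Sunday is March 4 and the fourth is March 25.
At the standard offset (UTC+09:00), 13:45 UTC + 9h = 22:45 Rasax Prefecture standard time.
The standard-time date in Rasax Prefecture, 13 November 2017, falls between 11 November 2017 and 25 March 2018, so daylight saving is in effect and Rasax Prefecture is at UTC+10:00.
13:45 UTC + 10h = 23:45 local.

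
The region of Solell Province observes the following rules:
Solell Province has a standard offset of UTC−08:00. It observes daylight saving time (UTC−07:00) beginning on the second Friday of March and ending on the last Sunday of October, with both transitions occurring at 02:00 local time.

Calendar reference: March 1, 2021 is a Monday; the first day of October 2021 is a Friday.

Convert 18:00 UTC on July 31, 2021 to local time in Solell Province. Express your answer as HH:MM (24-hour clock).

11:00

1 March 2021 is a Monday, so the first Friday is March 5 and the second is March 12.
1 October 2021 is a Friday, so Sundays fall on 3, 10, 17, 24, 31; the last is October 31.
At the standard offset (UTC−08:00), 18:00 UTC − 8h = 10:00 Solell Province standard time.
The standard-time date in Solell Province, July 31, 2021, lies within the daylight-saving period (12 March – 31 October), so Solell Province is on daylight time, UTC−07:00.
18:00 UTC − 7h = 11:00 local.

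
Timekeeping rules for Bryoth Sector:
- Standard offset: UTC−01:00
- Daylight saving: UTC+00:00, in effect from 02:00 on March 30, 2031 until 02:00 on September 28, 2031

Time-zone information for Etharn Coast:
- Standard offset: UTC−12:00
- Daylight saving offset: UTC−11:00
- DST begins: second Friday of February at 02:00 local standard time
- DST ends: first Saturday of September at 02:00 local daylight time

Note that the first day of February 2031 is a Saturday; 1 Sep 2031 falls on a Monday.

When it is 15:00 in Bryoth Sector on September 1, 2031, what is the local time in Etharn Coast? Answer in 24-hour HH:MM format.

Daylight saving runs 30 March – 28 September; September 1, 2031 is inside that window, so Bryoth Sector is at UTC+00:00.
15:00 Bryoth Sector − 0h = 15:00 UTC.
1 February 2031 is a Saturday, so the first Friday is February 7 and the second is February 14.
1 September 2031 is a Monday, so the first Saturday is September 6.
At the standard offset (UTC−12:00), 15:00 UTC − 12h = 03:00 Etharn Coast standard time.
Daylight saving runs 14 February – 6 September; the standard-time date in Etharn Coast, September 1, 2031, is inside that window, so Etharn Coast is at UTC−11:00.
15:00 UTC − 11h = 04:00 Etharn Coast.

04:00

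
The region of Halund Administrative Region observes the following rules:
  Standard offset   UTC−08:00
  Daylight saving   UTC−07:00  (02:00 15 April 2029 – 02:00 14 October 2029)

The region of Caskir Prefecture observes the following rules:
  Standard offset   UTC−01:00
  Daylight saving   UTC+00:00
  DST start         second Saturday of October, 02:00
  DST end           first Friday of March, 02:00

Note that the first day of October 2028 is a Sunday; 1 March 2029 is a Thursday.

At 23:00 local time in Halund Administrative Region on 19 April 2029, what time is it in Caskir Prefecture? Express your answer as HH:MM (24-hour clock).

05:00

19 April 2029 lies within the daylight-saving period (15 April – 14 October), so Halund Administrative Region is on daylight time, UTC−07:00.
23:00 Halund Administrative Region + 7h = 06:00 UTC (rolling into the next day, 20 April 2029).
1 October 2028 is a Sunday, so the first Saturday is October 7 and the second is October 14.
1 March 2029 is a Thursday, so the first Friday is March 2.
At the standard offset (UTC−01:00), 06:00 UTC − 1h = 05:00 Caskir Prefecture standard time.
The standard-time date in Caskir Prefecture, 20 April 2029, does not fall between 14 October 2028 and 2 March 2029, so daylight saving is not in effect and Caskir Prefecture is at UTC−01:00.
06:00 UTC − 1h = 05:00 Caskir Prefecture.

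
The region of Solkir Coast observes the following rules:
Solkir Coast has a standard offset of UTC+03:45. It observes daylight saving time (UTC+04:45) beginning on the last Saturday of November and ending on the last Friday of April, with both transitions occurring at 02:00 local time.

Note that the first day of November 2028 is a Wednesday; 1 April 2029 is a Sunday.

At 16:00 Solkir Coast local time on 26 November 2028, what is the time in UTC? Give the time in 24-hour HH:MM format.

1 November 2028 is a Wednesday, so Saturdays fall on 4, 11, 18, 25; the last is November 25.
1 April 2029 is a Sunday, so Fridays fall on 6, 13, 20, 27; the last is April 27.
26 November 2028 lies within the daylight-saving period (25 November 2028 – 27 April 2029), so Solkir Coast is on daylight time, UTC+04:45.
16:00 local − 4h45m = 11:15 UTC.

11:15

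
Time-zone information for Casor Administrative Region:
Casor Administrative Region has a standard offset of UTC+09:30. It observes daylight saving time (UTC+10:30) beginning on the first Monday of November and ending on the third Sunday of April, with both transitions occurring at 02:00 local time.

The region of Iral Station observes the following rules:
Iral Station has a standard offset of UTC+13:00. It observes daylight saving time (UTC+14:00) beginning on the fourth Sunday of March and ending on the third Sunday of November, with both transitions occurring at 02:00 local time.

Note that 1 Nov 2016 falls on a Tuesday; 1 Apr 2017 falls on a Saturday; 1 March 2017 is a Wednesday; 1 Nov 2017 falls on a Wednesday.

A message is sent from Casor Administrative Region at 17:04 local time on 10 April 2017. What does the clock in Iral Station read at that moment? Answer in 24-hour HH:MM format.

1 November 2016 is a Tuesday, so the first Monday is November 7.
1 April 2017 is a Saturday, so the first Sunday is April 2 and the third is April 16.
10 April 2017 falls between 7 November 2016 and 16 April 2017, so daylight saving is in effect and Casor Administrative Region is at UTC+10:30.
17:04 Casor Administrative Region − 10h30m = 06:34 UTC.
1 March 2017 is a Wednesday, so the first Sunday is March 5 and the fourth is March 26.
1 November 2017 is a Wednesday, so the first Sunday is November 5 and the third is November 19.
At the standard offset (UTC+13:00), 06:34 UTC + 13h = 19:34 Iral Station standard time.
Daylight saving runs 26 March – 19 November; the standard-time date in Iral Station, 10 April 2017, is inside that window, so Iral Station is at UTC+14:00.
06:34 UTC + 14h = 20:34 Iral Station.

20:34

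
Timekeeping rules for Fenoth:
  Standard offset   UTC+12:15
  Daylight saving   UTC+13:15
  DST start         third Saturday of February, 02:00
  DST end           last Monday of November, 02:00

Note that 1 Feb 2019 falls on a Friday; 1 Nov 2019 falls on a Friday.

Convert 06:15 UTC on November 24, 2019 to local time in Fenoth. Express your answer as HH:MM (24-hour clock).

1 February 2019 is a Friday, so the first Saturday is February 2 and the third is February 16.
1 November 2019 is a Friday, so Mondays fall on 4, 11, 18, 25; the last is November 25.
At the standard offset (UTC+12:15), 06:15 UTC + 12h15m = 18:30 Fenoth standard time.
Daylight saving runs 16 February – 25 November; the standard-time date in Fenoth, November 24, 2019, is inside that window, so Fenoth is at UTC+13:15.
06:15 UTC + 13h15m = 19:30 local.

19:30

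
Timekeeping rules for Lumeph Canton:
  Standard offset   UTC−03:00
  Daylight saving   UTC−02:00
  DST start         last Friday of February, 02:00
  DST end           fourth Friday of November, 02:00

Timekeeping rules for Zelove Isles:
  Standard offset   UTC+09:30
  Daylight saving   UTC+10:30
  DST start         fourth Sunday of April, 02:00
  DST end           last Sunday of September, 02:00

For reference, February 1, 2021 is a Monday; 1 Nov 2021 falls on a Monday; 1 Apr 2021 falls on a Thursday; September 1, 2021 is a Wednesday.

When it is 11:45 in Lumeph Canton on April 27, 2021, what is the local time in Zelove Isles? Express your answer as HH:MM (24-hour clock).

00:15

1 February 2021 is a Monday, so Fridays fall on 5, 12, 19, 26; the last is February 26.
1 November 2021 is a Monday, so the first Friday is November 5 and the fourth is November 26.
Daylight saving runs 26 February – 26 November; April 27, 2021 is inside that window, so Lumeph Canton is at UTC−02:00.
11:45 Lumeph Canton + 2h = 13:45 UTC.
1 April 2021 is a Thursday, so the first Sunday is April 4 and the fourth is April 25.
1 September 2021 is a Wednesday, so Sundays fall on 5, 12, 19, 26; the last is September 26.
At the standard offset (UTC+09:30), 13:45 UTC + 9h30m = 23:15 Zelove Isles standard time.
The standard-time date in Zelove Isles, April 27, 2021, falls between 25 April and 26 September, so daylight saving is in effect and Zelove Isles is at UTC+10:30.
13:45 UTC + 10h30m = 00:15 Zelove Isles (rolling into the next day, 28 April 2021).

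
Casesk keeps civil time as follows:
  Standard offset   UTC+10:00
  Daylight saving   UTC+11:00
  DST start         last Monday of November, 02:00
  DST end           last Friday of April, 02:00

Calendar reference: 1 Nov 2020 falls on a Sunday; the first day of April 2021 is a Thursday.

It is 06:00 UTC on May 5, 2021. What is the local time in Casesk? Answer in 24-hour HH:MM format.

16:00

1 November 2020 is a Sunday, so Mondays fall on 2, 9, 16, 23, 30; the last is November 30.
1 April 2021 is a Thursday, so Fridays fall on 2, 9, 16, 23, 30; the last is April 30.
At the standard offset (UTC+10:00), 06:00 UTC + 10h = 16:00 Casesk standard time.
The standard-time date in Casesk, May 5, 2021, does not fall between 30 November 2020 and 30 April 2021, so daylight saving is not in effect and Casesk is at UTC+10:00.
06:00 UTC + 10h = 16:00 local.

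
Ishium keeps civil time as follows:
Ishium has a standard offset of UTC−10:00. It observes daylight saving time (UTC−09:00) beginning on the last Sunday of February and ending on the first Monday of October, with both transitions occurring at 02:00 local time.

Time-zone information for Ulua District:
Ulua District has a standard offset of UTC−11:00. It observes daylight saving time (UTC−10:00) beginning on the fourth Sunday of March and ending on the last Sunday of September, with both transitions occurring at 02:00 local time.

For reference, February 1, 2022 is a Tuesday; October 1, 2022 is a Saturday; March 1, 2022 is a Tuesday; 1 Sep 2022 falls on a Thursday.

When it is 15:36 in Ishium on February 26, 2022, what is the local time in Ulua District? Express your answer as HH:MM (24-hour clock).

1 February 2022 is a Tuesday, so Sundays fall on 6, 13, 20, 27; the last is February 27.
1 October 2022 is a Saturday, so the first Monday is October 3.
February 26, 2022 does not fall between 27 February and 3 October, so daylight saving is not in effect and Ishium is at UTC−10:00.
15:36 Ishium + 10h = 01:36 UTC (rolling into the next day, 27 February 2022).
1 March 2022 is a Tuesday, so the first Sunday is March 6 and the fourth is March 27.
1 September 2022 is a Thursday, so Sundays fall on 4, 11, 18, 25; the last is September 25.
At the standard offset (UTC−11:00), 01:36 UTC − 11h = 14:36 Ulua District standard time (rolling into the previous day, 26 February 2022).
Daylight saving runs 27 March – 25 September; the standard-time date in Ulua District, February 26, 2022, is outside that window, so Ulua District is on standard time at UTC−11:00.
01:36 UTC − 11h = 14:36 Ulua District (rolling into the previous day, 26 February 2022).

14:36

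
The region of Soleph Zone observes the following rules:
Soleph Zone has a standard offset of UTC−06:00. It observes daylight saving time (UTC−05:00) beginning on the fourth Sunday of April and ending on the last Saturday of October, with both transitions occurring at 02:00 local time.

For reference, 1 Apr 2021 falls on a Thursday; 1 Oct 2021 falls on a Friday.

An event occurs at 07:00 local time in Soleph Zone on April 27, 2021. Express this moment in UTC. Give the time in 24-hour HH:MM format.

1 April 2021 is a Thursday, so the first Sunday is April 4 and the fourth is April 25.
1 October 2021 is a Friday, so Saturdays fall on 2, 9, 16, 23, 30; the last is October 30.
April 27, 2021 lies within the daylight-saving period (25 April – 30 October), so Soleph Zone is on daylight time, UTC−05:00.
07:00 local + 5h = 12:00 UTC.

12:00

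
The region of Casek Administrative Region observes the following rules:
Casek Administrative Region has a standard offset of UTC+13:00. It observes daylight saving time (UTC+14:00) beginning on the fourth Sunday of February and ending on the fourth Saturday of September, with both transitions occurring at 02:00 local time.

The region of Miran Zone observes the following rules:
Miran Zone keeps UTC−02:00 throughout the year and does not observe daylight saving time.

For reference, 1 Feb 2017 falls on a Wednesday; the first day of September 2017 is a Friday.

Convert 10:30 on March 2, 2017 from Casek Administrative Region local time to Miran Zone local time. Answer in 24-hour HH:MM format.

1 February 2017 is a Wednesday, so the first Sunday is February 5 and the fourth is February 26.
1 September 2017 is a Friday, so the first Saturday is September 2 and the fourth is September 23.
March 2, 2017 lies within the daylight-saving period (26 February – 23 September), so Casek Administrative Region is on daylight time, UTC+14:00.
10:30 Casek Administrative Region − 14h = 20:30 UTC (rolling into the previous day, 1 March 2017).
Miran Zone has no daylight saving, so its offset is UTC−02:00 year-round.
20:30 UTC − 2h = 18:30 Miran Zone.

18:30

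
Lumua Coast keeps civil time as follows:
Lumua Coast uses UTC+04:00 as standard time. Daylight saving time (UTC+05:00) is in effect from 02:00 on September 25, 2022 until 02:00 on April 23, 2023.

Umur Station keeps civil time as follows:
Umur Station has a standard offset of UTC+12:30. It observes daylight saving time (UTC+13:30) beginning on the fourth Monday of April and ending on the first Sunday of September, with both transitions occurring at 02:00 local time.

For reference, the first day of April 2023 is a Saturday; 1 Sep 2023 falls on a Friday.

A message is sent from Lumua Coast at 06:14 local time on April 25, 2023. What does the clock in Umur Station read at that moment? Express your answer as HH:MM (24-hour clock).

April 25, 2023 does not fall between 25 September 2022 and 23 April 2023, so daylight saving is not in effect and Lumua Coast is at UTC+04:00.
06:14 Lumua Coast − 4h = 02:14 UTC.
1 April 2023 is a Saturday, so the first Monday is April 3 and the fourth is April 24.
1 September 2023 is a Friday, so the first Sunday is September 3.
At the standard offset (UTC+12:30), 02:14 UTC + 12h30m = 14:44 Umur Station standard time.
Daylight saving runs 24 April – 3 September; the standard-time date in Umur Station, April 25, 2023, is inside that window, so Umur Station is at UTC+13:30.
02:14 UTC + 13h30m = 15:44 Umur Station.

15:44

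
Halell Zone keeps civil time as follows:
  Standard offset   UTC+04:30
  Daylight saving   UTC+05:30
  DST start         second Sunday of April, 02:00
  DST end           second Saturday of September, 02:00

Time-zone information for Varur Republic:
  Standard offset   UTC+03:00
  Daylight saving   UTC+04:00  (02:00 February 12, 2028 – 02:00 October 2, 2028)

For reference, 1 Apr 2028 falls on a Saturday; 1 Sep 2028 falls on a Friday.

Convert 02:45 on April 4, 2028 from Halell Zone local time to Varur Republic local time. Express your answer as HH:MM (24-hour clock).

02:15

1 April 2028 is a Saturday, so the first Sunday is April 2 and the second is April 9.
1 September 2028 is a Friday, so the first Saturday is September 2 and the second is September 9.
Daylight saving runs 9 April – 9 September; April 4, 2028 is outside that window, so Halell Zone is on standard time at UTC+04:30.
02:45 Halell Zone − 4h30m = 22:15 UTC (rolling into the previous day, 3 April 2028).
At the standard offset (UTC+03:00), 22:15 UTC + 3h = 01:15 Varur Republic standard time (rolling into the next day, 4 April 2028).
Daylight saving runs 12 February – 2 October; the standard-time date in Varur Republic, April 4, 2028, is inside that window, so Varur Republic is at UTC+04:00.
22:15 UTC + 4h = 02:15 Varur Republic (rolling into the next day, 4 April 2028).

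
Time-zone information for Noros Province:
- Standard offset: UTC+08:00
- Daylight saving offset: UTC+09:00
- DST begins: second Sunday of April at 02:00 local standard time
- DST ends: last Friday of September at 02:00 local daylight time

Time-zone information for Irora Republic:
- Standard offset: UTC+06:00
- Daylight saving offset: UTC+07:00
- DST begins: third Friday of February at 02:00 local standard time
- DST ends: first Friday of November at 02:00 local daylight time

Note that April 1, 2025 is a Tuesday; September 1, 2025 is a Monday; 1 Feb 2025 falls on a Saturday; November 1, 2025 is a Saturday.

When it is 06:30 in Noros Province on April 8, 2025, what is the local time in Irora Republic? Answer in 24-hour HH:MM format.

1 April 2025 is a Tuesday, so the first Sunday is April 6 and the second is April 13.
1 September 2025 is a Monday, so Fridays fall on 5, 12, 19, 26; the last is September 26.
April 8, 2025 is outside the daylight-saving period (13 April – 26 September), so Noros Province is on standard time, UTC+08:00.
06:30 Noros Province − 8h = 22:30 UTC (rolling into the previous day, 7 April 2025).
1 February 2025 is a Saturday, so the first Friday is February 7 and the third is February 21.
1 November 2025 is a Saturday, so the first Friday is November 7.
At the standard offset (UTC+06:00), 22:30 UTC + 6h = 04:30 Irora Republic standard time (rolling into the next day, 8 April 2025).
The standard-time date in Irora Republic, April 8, 2025, lies within the daylight-saving period (21 February – 7 November), so Irora Republic is on daylight time, UTC+07:00.
22:30 UTC + 7h = 05:30 Irora Republic (rolling into the next day, 8 April 2025).

05:30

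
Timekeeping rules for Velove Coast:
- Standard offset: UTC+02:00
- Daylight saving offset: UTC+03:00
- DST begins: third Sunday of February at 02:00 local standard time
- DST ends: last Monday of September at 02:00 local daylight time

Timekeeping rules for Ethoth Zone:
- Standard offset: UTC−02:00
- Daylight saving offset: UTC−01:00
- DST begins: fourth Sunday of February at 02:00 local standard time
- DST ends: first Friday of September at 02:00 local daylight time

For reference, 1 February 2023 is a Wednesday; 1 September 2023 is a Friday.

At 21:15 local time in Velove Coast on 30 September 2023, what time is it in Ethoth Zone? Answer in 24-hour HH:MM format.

17:15

1 February 2023 is a Wednesday, so the first Sunday is February 5 and the third is February 19.
1 September 2023 is a Friday, so Mondays fall on 4, 11, 18, 25; the last is September 25.
Daylight saving runs 19 February – 25 September; 30 September 2023 is outside that window, so Velove Coast is on standard time at UTC+02:00.
21:15 Velove Coast − 2h = 19:15 UTC.
1 February 2023 is a Wednesday, so the first Sunday is February 5 and the fourth is February 26.
1 September 2023 is a Friday, so the first Friday is September 1.
At the standard offset (UTC−02:00), 19:15 UTC − 2h = 17:15 Ethoth Zone standard time.
The standard-time date in Ethoth Zone, 30 September 2023, does not fall between 26 February and 1 September, so daylight saving is not in effect and Ethoth Zone is at UTC−02:00.
19:15 UTC − 2h = 17:15 Ethoth Zone.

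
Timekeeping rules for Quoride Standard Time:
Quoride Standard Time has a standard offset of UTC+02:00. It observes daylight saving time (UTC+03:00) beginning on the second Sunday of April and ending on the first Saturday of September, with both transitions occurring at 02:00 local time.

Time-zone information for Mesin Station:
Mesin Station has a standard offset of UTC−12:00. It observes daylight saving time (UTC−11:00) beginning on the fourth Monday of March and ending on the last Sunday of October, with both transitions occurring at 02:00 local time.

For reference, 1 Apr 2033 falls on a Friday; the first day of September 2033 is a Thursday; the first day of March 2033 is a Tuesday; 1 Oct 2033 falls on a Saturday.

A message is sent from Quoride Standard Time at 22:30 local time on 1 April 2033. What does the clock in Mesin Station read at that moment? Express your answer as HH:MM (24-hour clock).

1 April 2033 is a Friday, so the first Sunday is April 3 and the second is April 10.
1 September 2033 is a Thursday, so the first Saturday is September 3.
Daylight saving runs 10 April – 3 September; 1 April 2033 is outside that window, so Quoride Standard Time is on standard time at UTC+02:00.
22:30 Quoride Standard Time − 2h = 20:30 UTC.
1 March 2033 is a Tuesday, so the first Monday is March 7 and the fourth is March 28.
1 October 2033 is a Saturday, so Sundays fall on 2, 9, 16, 23, 30; the last is October 30.
At the standard offset (UTC−12:00), 20:30 UTC − 12h = 08:30 Mesin Station standard time.
Daylight saving runs 28 March – 30 October; the standard-time date in Mesin Station, 1 April 2033, is inside that window, so Mesin Station is at UTC−11:00.
20:30 UTC − 11h = 09:30 Mesin Station.

09:30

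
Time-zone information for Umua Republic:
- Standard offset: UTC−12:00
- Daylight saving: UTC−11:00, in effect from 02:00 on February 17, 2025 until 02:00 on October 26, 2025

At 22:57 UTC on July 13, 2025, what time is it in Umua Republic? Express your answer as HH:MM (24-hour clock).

11:57

At the standard offset (UTC−12:00), 22:57 UTC − 12h = 10:57 Umua Republic standard time.
The standard-time date in Umua Republic, July 13, 2025, lies within the daylight-saving period (17 February – 26 October), so Umua Republic is on daylight time, UTC−11:00.
22:57 UTC − 11h = 11:57 local.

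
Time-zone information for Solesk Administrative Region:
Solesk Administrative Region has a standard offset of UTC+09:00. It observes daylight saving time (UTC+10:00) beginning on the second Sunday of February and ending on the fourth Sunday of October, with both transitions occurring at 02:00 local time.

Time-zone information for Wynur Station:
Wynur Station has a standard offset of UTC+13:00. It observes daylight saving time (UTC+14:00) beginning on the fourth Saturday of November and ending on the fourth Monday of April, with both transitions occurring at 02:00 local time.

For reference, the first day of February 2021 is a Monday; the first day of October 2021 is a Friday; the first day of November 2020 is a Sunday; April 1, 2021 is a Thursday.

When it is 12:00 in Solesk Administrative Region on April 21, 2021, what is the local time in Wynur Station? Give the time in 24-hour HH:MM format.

16:00

1 February 2021 is a Monday, so the first Sunday is February 7 and the second is February 14.
1 October 2021 is a Friday, so the first Sunday is October 3 and the fourth is October 24.
April 21, 2021 lies within the daylight-saving period (14 February – 24 October), so Solesk Administrative Region is on daylight time, UTC+10:00.
12:00 Solesk Administrative Region − 10h = 02:00 UTC.
1 November 2020 is a Sunday, so the first Saturday is November 7 and the fourth is November 28.
1 April 2021 is a Thursday, so the first Monday is April 5 and the fourth is April 26.
At the standard offset (UTC+13:00), 02:00 UTC + 13h = 15:00 Wynur Station standard time.
The standard-time date in Wynur Station, April 21, 2021, falls between 28 November 2020 and 26 April 2021, so daylight saving is in effect and Wynur Station is at UTC+14:00.
02:00 UTC + 14h = 16:00 Wynur Station.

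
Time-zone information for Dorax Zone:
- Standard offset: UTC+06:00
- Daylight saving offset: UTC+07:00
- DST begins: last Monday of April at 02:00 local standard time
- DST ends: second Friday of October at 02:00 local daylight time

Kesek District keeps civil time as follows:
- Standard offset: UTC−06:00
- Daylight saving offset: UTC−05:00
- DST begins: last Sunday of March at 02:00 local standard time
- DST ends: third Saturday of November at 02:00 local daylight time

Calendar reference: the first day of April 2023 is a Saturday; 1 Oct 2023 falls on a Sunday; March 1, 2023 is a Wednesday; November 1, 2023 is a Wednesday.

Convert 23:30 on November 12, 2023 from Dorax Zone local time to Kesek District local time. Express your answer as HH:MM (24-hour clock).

12:30

1 April 2023 is a Saturday, so Mondays fall on 3, 10, 17, 24; the last is April 24.
1 October 2023 is a Sunday, so the first Friday is October 6 and the second is October 13.
November 12, 2023 is outside the daylight-saving period (24 April – 13 October), so Dorax Zone is on standard time, UTC+06:00.
23:30 Dorax Zone − 6h = 17:30 UTC.
1 March 2023 is a Wednesday, so Sundays fall on 5, 12, 19, 26; the last is March 26.
1 November 2023 is a Wednesday, so the first Saturday is November 4 and the third is November 18.
At the standard offset (UTC−06:00), 17:30 UTC − 6h = 11:30 Kesek District standard time.
The standard-time date in Kesek District, November 12, 2023, falls between 26 March and 18 November, so daylight saving is in effect and Kesek District is at UTC−05:00.
17:30 UTC − 5h = 12:30 Kesek District.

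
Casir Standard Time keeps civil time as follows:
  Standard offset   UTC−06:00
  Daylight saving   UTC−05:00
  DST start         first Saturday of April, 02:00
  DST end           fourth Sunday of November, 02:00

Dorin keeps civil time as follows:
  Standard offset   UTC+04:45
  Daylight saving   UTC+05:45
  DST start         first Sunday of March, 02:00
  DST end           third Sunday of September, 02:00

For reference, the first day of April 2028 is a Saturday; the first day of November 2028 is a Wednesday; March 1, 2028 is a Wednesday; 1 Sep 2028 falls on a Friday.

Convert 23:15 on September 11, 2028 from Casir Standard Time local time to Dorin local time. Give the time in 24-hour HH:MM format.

1 April 2028 is a Saturday, so the first Saturday is April 1.
1 November 2028 is a Wednesday, so the first Sunday is November 5 and the fourth is November 26.
September 11, 2028 falls between 1 April and 26 November, so daylight saving is in effect and Casir Standard Time is at UTC−05:00.
23:15 Casir Standard Time + 5h = 04:15 UTC (rolling into the next day, 12 September 2028).
1 March 2028 is a Wednesday, so the first Sunday is March 5.
1 September 2028 is a Friday, so the first Sunday is September 3 and the third is September 17.
At the standard offset (UTC+04:45), 04:15 UTC + 4h45m = 09:00 Dorin standard time.
Daylight saving runs 5 March – 17 September; the standard-time date in Dorin, September 12, 2028, is inside that window, so Dorin is at UTC+05:45.
04:15 UTC + 5h45m = 10:00 Dorin.

10:00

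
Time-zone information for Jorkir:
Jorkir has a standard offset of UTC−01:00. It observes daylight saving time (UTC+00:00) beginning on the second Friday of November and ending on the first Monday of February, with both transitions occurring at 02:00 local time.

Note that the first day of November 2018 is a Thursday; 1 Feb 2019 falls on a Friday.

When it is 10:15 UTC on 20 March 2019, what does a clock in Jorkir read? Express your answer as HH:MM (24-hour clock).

09:15

1 November 2018 is a Thursday, so the first Friday is November 2 and the second is November 9.
1 February 2019 is a Friday, so the first Monday is February 4.
At the standard offset (UTC−01:00), 10:15 UTC − 1h = 09:15 Jorkir standard time.
Daylight saving runs 9 November 2018 – 4 February 2019; the standard-time date in Jorkir, 20 March 2019, is outside that window, so Jorkir is on standard time at UTC−01:00.
10:15 UTC − 1h = 09:15 local.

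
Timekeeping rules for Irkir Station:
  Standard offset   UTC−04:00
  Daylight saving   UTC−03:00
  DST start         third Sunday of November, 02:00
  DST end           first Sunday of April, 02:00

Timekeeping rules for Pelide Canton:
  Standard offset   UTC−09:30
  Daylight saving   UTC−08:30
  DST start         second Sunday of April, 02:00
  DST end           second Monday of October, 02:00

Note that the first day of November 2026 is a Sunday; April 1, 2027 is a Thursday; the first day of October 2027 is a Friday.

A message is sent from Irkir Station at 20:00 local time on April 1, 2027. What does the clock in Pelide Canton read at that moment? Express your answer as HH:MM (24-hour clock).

13:30

1 November 2026 is a Sunday, so the first Sunday is November 1 and the third is November 15.
1 April 2027 is a Thursday, so the first Sunday is April 4.
Daylight saving runs 15 November 2026 – 4 April 2027; April 1, 2027 is inside that window, so Irkir Station is at UTC−03:00.
20:00 Irkir Station + 3h = 23:00 UTC.
1 April 2027 is a Thursday, so the first Sunday is April 4 and the second is April 11.
1 October 2027 is a Friday, so the first Monday is October 4 and the second is October 11.
At the standard offset (UTC−09:30), 23:00 UTC − 9h30m = 13:30 Pelide Canton standard time.
The standard-time date in Pelide Canton, April 1, 2027, does not fall between 11 April and 11 October, so daylight saving is not in effect and Pelide Canton is at UTC−09:30.
23:00 UTC − 9h30m = 13:30 Pelide Canton.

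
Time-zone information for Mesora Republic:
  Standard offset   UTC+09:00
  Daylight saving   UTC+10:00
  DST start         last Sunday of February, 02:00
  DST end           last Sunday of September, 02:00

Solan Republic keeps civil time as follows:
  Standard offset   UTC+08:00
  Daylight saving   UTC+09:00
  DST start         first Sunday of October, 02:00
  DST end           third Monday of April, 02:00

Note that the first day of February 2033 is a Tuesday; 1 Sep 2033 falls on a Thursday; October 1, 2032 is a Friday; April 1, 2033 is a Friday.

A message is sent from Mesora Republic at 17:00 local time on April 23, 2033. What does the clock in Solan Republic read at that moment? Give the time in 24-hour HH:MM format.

15:00

1 February 2033 is a Tuesday, so Sundays fall on 6, 13, 20, 27; the last is February 27.
1 September 2033 is a Thursday, so Sundays fall on 4, 11, 18, 25; the last is September 25.
April 23, 2033 falls between 27 February and 25 September, so daylight saving is in effect and Mesora Republic is at UTC+10:00.
17:00 Mesora Republic − 10h = 07:00 UTC.
1 October 2032 is a Friday, so the first Sunday is October 3.
1 April 2033 is a Friday, so the first Monday is April 4 and the third is April 18.
At the standard offset (UTC+08:00), 07:00 UTC + 8h = 15:00 Solan Republic standard time.
The standard-time date in Solan Republic, April 23, 2033, is outside the daylight-saving period (3 October 2032 – 18 April 2033), so Solan Republic is on standard time, UTC+08:00.
07:00 UTC + 8h = 15:00 Solan Republic.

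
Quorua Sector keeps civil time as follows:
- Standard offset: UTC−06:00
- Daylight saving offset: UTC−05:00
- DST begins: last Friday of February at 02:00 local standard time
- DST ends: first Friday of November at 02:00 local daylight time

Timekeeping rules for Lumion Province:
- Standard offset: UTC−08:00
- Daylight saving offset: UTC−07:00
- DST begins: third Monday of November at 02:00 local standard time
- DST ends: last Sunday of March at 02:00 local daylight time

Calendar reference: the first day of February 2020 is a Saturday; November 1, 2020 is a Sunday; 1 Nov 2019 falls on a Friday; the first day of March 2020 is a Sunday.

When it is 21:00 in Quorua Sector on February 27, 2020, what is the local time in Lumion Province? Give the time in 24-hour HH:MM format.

20:00

1 February 2020 is a Saturday, so Fridays fall on 7, 14, 21, 28; the last is February 28.
1 November 2020 is a Sunday, so the first Friday is November 6.
February 27, 2020 does not fall between 28 February and 6 November, so daylight saving is not in effect and Quorua Sector is at UTC−06:00.
21:00 Quorua Sector + 6h = 03:00 UTC (rolling into the next day, 28 February 2020).
1 November 2019 is a Friday, so the first Monday is November 4 and the third is November 18.
1 March 2020 is a Sunday, so Sundays fall on 1, 8, 15, 22, 29; the last is March 29.
At the standard offset (UTC−08:00), 03:00 UTC − 8h = 19:00 Lumion Province standard time (rolling into the previous day, 27 February 2020).
Daylight saving runs 18 November 2019 – 29 March 2020; the standard-time date in Lumion Province, February 27, 2020, is inside that window, so Lumion Province is at UTC−07:00.
03:00 UTC − 7h = 20:00 Lumion Province (rolling into the previous day, 27 February 2020).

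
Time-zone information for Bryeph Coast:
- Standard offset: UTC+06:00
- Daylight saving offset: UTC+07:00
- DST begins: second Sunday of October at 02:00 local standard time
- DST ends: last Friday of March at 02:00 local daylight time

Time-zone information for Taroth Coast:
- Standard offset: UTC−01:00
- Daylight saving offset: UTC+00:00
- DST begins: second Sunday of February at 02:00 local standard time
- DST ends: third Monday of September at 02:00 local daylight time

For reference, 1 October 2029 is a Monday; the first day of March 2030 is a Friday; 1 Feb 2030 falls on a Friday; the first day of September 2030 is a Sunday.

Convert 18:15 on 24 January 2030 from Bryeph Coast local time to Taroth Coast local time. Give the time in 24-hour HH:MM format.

10:15

1 October 2029 is a Monday, so the first Sunday is October 7 and the second is October 14.
1 March 2030 is a Friday, so Fridays fall on 1, 8, 15, 22, 29; the last is March 29.
24 January 2030 falls between 14 October 2029 and 29 March 2030, so daylight saving is in effect and Bryeph Coast is at UTC+07:00.
18:15 Bryeph Coast − 7h = 11:15 UTC.
1 February 2030 is a Friday, so the first Sunday is February 3 and the second is February 10.
1 September 2030 is a Sunday, so the first Monday is September 2 and the third is September 16.
At the standard offset (UTC−01:00), 11:15 UTC − 1h = 10:15 Taroth Coast standard time.
The standard-time date in Taroth Coast, 24 January 2030, is outside the daylight-saving period (10 February – 16 September), so Taroth Coast is on standard time, UTC−01:00.
11:15 UTC − 1h = 10:15 Taroth Coast.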